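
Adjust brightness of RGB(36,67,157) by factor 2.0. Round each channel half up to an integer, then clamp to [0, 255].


Multiply each channel by 2.0, round half up, clamp to [0, 255]
R: 36×2.0 = 72
G: 67×2.0 = 134
B: 157×2.0 = 314 → clamp → 255
= RGB(72, 134, 255)


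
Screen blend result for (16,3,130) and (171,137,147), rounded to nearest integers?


Screen: C = 255 - (255-A)×(255-B)/255, rounded to nearest integer
R: 255 - (255-16)×(255-171)/255 = 255 - 20076/255 ≈ 255 - 78.729 = 176.271 → 176
G: 255 - (255-3)×(255-137)/255 = 255 - 29736/255 ≈ 255 - 116.612 = 138.388 → 138
B: 255 - (255-130)×(255-147)/255 = 255 - 13500/255 ≈ 255 - 52.941 = 202.059 → 202
= RGB(176, 138, 202)


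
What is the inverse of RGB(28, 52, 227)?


Invert: (255-R, 255-G, 255-B)
R: 255-28 = 227
G: 255-52 = 203
B: 255-227 = 28
= RGB(227, 203, 28)


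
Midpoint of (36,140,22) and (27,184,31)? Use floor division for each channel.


Midpoint: each channel = ⌊(C₁+C₂)/2⌋
R: ⌊(36+27)/2⌋ = 31
G: ⌊(140+184)/2⌋ = 162
B: ⌊(22+31)/2⌋ = 26
= RGB(31, 162, 26)


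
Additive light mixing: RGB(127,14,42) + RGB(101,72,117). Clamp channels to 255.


Additive: each channel = min(255, C₁+C₂)
R: 127+101 = 228 → 228
G: 14+72 = 86 → 86
B: 42+117 = 159 → 159
= RGB(228, 86, 159)


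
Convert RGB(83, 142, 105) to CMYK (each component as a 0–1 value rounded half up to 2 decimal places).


R'=83/255≈0.3255, G'=142/255≈0.5569, B'=105/255≈0.4118
K = 1 - max(R',G',B') = 1 - 142/255 = 113/255 = 0.44313… → 0.44
(1-R'-K)/(1-K) simplifies to (max-R)/max with max = 142:
C = (142-83)/142 = 59/142 = 0.41549… → 0.42
M = (142-142)/142 = 0/142 = 0 → 0.00
Y = (142-105)/142 = 37/142 = 0.26056… → 0.26
= CMYK(0.42, 0.00, 0.26, 0.44)


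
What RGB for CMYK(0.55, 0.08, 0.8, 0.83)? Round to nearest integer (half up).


R = 255 × (1-C) × (1-K) = 255 × 0.45 × 0.17 = 19.5075 → 20
G = 255 × (1-M) × (1-K) = 255 × 0.92 × 0.17 = 39.882 → 40
B = 255 × (1-Y) × (1-K) = 255 × 0.20 × 0.17 = 8.67 → 9
= RGB(20, 40, 9)


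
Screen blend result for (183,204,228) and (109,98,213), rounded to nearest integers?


Screen: C = 255 - (255-A)×(255-B)/255, rounded to nearest integer
R: 255 - (255-183)×(255-109)/255 = 255 - 10512/255 ≈ 255 - 41.224 = 213.776 → 214
G: 255 - (255-204)×(255-98)/255 = 255 - 8007/255 ≈ 255 - 31.400 = 223.600 → 224
B: 255 - (255-228)×(255-213)/255 = 255 - 1134/255 ≈ 255 - 4.447 = 250.553 → 251
= RGB(214, 224, 251)


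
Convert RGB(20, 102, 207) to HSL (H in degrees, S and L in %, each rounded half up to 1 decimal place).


Normalize: R'=20/255≈0.0784, G'=102/255≈0.4000, B'=207/255≈0.8118
Max=207/255, Min=20/255, Δ=Max-Min=187/255
L = (Max+Min)/2 = (207+20)/510 = 227/510 = 0.44509… → L = 44.5%
L ≤ 0.5 → S = Δ/(Max+Min) = 187/(207+20) = 187/227 = 0.82378… → S = 82.4%
(the 1/255 factors cancel in S and H, so raw channel differences can be used)
Max is B' → H = 60 × ((R-G)/Δ + 4) = 60 × ((20-102)/187 + 4)
  -82/187 + 4 = -0.4385… + 4 = 3.5614…
  H = 60 × 3.5614… = 213.689…° → H = 213.7°
= HSL(213.7°, 82.4%, 44.5%)


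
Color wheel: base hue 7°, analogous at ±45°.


Base hue: 7°
Left analog: (7 - 45) mod 360 = 322°
Right analog: (7 + 45) mod 360 = 52°
Analogous hues = 322° and 52°


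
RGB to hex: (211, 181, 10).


R = 211 → D3 (hex)
G = 181 → B5 (hex)
B = 10 → 0A (hex)
Hex = #D3B50A


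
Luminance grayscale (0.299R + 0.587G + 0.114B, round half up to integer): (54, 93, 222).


Gray = 0.299×R + 0.587×G + 0.114×B
Gray = 0.299×54 + 0.587×93 + 0.114×222
Gray = 16.146 + 54.591 + 25.308
Gray = 96.045 → round half up → 96
Gray = 96


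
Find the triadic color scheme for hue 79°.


Triadic: equally spaced at 120° intervals
H1 = 79°
H2 = (79 + 120) mod 360 = 199°
H3 = (79 + 240) mod 360 = 319°
Triadic = 79°, 199°, 319°


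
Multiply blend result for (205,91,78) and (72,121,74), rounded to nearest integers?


Multiply: C = A×B/255, rounded to nearest integer
R: 205×72/255 = 14760/255 ≈ 57.882 → 58
G: 91×121/255 = 11011/255 ≈ 43.180 → 43
B: 78×74/255 = 5772/255 ≈ 22.635 → 23
= RGB(58, 43, 23)


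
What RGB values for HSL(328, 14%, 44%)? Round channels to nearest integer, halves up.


H=328°, S=0.14, L=0.44
C = (1-|2L-1|)×S = (1-|-0.12|)×0.14 = 0.1232
H' = H/60 = 328/60 ≈ 5.4667; X = C×(1-|H' mod 2 - 1|) ≈ 0.0657
m = L - C/2 = 0.44 - 0.0616 = 0.3784
Sector ⌊H'⌋ = 5 → (R',G',B') = (0.1232, 0.0, ≈0.0657)
RGB = ((R'+m)×255, (G'+m)×255, (B'+m)×255) = (127.908, 96.492, 113.2472)
Round half up → RGB(128, 96, 113)


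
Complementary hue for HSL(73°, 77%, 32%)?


Complement = opposite side of color wheel = hue + 180°
H' = (73 + 180) mod 360 = 253°
S and L unchanged.
= HSL(253°, 77%, 32%)


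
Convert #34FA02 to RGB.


34 → 52 (R)
FA → 250 (G)
02 → 2 (B)
= RGB(52, 250, 2)


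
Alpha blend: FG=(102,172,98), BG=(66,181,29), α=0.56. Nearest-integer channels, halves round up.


C = α×F + (1-α)×B, with 1-α = 0.44
R: 0.56×102 + 0.44×66 = 57.12 + 29.04 = 86.16 → 86
G: 0.56×172 + 0.44×181 = 96.32 + 79.64 = 175.96 → 176
B: 0.56×98 + 0.44×29 = 54.88 + 12.76 = 67.64 → 68
= RGB(86, 176, 68)


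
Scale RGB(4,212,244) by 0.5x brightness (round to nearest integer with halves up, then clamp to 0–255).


Multiply each channel by 0.5, round half up, clamp to [0, 255]
R: 4×0.5 = 2
G: 212×0.5 = 106
B: 244×0.5 = 122
= RGB(2, 106, 122)


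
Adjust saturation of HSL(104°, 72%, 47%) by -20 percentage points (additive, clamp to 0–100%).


Original S = 72%
Adjustment = -20 percentage points
New S = 72 + (-20) = 52
Clamp to [0, 100] → 52
= HSL(104°, 52%, 47%)


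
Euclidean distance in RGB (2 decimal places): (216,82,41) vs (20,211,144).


d = √[(R₁-R₂)² + (G₁-G₂)² + (B₁-B₂)²]
d = √[(216-20)² + (82-211)² + (41-144)²]
d = √[38416 + 16641 + 10609]
d = √65666
d ≈ 256.25


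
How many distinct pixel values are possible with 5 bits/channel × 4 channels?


Total bits = 5 bits/channel × 4 channels = 20 bits
Distinct pixel values = 2^20
= 1,048,576 pixel values


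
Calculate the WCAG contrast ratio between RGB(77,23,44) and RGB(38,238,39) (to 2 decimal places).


Linearize each sRGB channel c=v/255: c/12.92 if c ≤ 0.04045 else ((c+0.055)/1.055)^2.4
L = 0.2126×R_lin + 0.7152×G_lin + 0.0722×B_lin
Color 1 (77,23,44):
  R=77: 77/255≈0.3020 > 0.04045 → ((0.3020+0.055)/1.055)^2.4 ≈ 0.07421
  G=23: 23/255≈0.0902 > 0.04045 → ((0.0902+0.055)/1.055)^2.4 ≈ 0.00857
  B=44: 44/255≈0.1725 > 0.04045 → ((0.1725+0.055)/1.055)^2.4 ≈ 0.02519
  L1 = 0.2126×0.07421 + 0.7152×0.00857 + 0.0722×0.02519 ≈ 0.02372
Color 2 (38,238,39):
  R=38: 38/255≈0.1490 > 0.04045 → ((0.1490+0.055)/1.055)^2.4 ≈ 0.01938
  G=238: 238/255≈0.9333 > 0.04045 → ((0.9333+0.055)/1.055)^2.4 ≈ 0.85499
  B=39: 39/255≈0.1529 > 0.04045 → ((0.1529+0.055)/1.055)^2.4 ≈ 0.02029
  L2 = 0.2126×0.01938 + 0.7152×0.85499 + 0.0722×0.02029 ≈ 0.61708
Lighter = 0.61708, Darker = 0.02372
Ratio = (L_lighter + 0.05) / (L_darker + 0.05)
Ratio = (0.61708 + 0.05) / (0.02372 + 0.05) = 0.66708 / 0.07372 ≈ 9.0483
Ratio ≈ 9.05:1


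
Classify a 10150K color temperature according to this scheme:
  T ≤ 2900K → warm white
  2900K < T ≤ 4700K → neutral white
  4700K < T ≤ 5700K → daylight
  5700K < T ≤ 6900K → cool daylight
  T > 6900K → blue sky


Temperature: 10150K
10150K > 6900K → blue sky
Classification: blue sky


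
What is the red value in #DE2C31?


Color: #DE2C31
R = DE = 222
G = 2C = 44
B = 31 = 49
Red = 222


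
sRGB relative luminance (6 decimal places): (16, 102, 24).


Linearize each channel (sRGB transfer function): c = v/255; c_lin = c/12.92 if c ≤ 0.04045, else ((c+0.055)/1.055)^2.4
  R: 16/255 ≈ 0.062745 > 0.04045 → ((0.062745+0.055)/1.055)^2.4 ≈ 0.005182
  G: 102/255 ≈ 0.400000 > 0.04045 → ((0.400000+0.055)/1.055)^2.4 ≈ 0.132868
  B: 24/255 ≈ 0.094118 > 0.04045 → ((0.094118+0.055)/1.055)^2.4 ≈ 0.009134
R_lin = 0.005182, G_lin = 0.132868, B_lin = 0.009134
L = 0.2126×R + 0.7152×G + 0.0722×B
L = 0.2126×0.005182 + 0.7152×0.132868 + 0.0722×0.009134
L ≈ 0.096788


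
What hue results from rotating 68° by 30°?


New hue = (H + rotation) mod 360
New hue = (68 + 30) mod 360
= 98 mod 360
= 98°


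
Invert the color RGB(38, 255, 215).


Invert: (255-R, 255-G, 255-B)
R: 255-38 = 217
G: 255-255 = 0
B: 255-215 = 40
= RGB(217, 0, 40)


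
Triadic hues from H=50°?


Triadic: equally spaced at 120° intervals
H1 = 50°
H2 = (50 + 120) mod 360 = 170°
H3 = (50 + 240) mod 360 = 290°
Triadic = 50°, 170°, 290°


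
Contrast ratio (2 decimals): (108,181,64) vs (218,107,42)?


Linearize each sRGB channel c=v/255: c/12.92 if c ≤ 0.04045 else ((c+0.055)/1.055)^2.4
L = 0.2126×R_lin + 0.7152×G_lin + 0.0722×B_lin
Color 1 (108,181,64):
  R=108: 108/255≈0.4235 > 0.04045 → ((0.4235+0.055)/1.055)^2.4 ≈ 0.14996
  G=181: 181/255≈0.7098 > 0.04045 → ((0.7098+0.055)/1.055)^2.4 ≈ 0.46208
  B=64: 64/255≈0.2510 > 0.04045 → ((0.2510+0.055)/1.055)^2.4 ≈ 0.05127
  L1 = 0.2126×0.14996 + 0.7152×0.46208 + 0.0722×0.05127 ≈ 0.36606
Color 2 (218,107,42):
  R=218: 218/255≈0.8549 > 0.04045 → ((0.8549+0.055)/1.055)^2.4 ≈ 0.70110
  G=107: 107/255≈0.4196 > 0.04045 → ((0.4196+0.055)/1.055)^2.4 ≈ 0.14703
  B=42: 42/255≈0.1647 > 0.04045 → ((0.1647+0.055)/1.055)^2.4 ≈ 0.02315
  L2 = 0.2126×0.70110 + 0.7152×0.14703 + 0.0722×0.02315 ≈ 0.25588
Lighter = 0.36606, Darker = 0.25588
Ratio = (L_lighter + 0.05) / (L_darker + 0.05)
Ratio = (0.36606 + 0.05) / (0.25588 + 0.05) = 0.41606 / 0.30588 ≈ 1.3602
Ratio ≈ 1.36:1


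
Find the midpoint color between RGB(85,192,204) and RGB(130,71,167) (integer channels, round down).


Midpoint: each channel = ⌊(C₁+C₂)/2⌋
R: ⌊(85+130)/2⌋ = 107
G: ⌊(192+71)/2⌋ = 131
B: ⌊(204+167)/2⌋ = 185
= RGB(107, 131, 185)


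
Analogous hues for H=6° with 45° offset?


Base hue: 6°
Left analog: (6 - 45) mod 360 = 321°
Right analog: (6 + 45) mod 360 = 51°
Analogous hues = 321° and 51°


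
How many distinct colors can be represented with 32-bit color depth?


Colors = 2^bits = 2^32
= 4,294,967,296 colors


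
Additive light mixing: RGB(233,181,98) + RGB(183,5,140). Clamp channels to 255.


Additive: each channel = min(255, C₁+C₂)
R: 233+183 = 416 → 255
G: 181+5 = 186 → 186
B: 98+140 = 238 → 238
= RGB(255, 186, 238)


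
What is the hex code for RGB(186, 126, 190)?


R = 186 → BA (hex)
G = 126 → 7E (hex)
B = 190 → BE (hex)
Hex = #BA7EBE


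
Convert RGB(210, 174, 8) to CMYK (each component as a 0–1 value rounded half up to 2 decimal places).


R'=210/255≈0.8235, G'=174/255≈0.6824, B'=8/255≈0.0314
K = 1 - max(R',G',B') = 1 - 210/255 = 45/255 = 0.17647… → 0.18
(1-R'-K)/(1-K) simplifies to (max-R)/max with max = 210:
C = (210-210)/210 = 0/210 = 0 → 0.00
M = (210-174)/210 = 36/210 = 0.17142… → 0.17
Y = (210-8)/210 = 202/210 = 0.96190… → 0.96
= CMYK(0.00, 0.17, 0.96, 0.18)


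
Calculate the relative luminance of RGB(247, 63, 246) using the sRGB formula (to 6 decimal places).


Linearize each channel (sRGB transfer function): c = v/255; c_lin = c/12.92 if c ≤ 0.04045, else ((c+0.055)/1.055)^2.4
  R: 247/255 ≈ 0.968627 > 0.04045 → ((0.968627+0.055)/1.055)^2.4 ≈ 0.930111
  G: 63/255 ≈ 0.247059 > 0.04045 → ((0.247059+0.055)/1.055)^2.4 ≈ 0.049707
  B: 246/255 ≈ 0.964706 > 0.04045 → ((0.964706+0.055)/1.055)^2.4 ≈ 0.921582
R_lin = 0.930111, G_lin = 0.049707, B_lin = 0.921582
L = 0.2126×R + 0.7152×G + 0.0722×B
L = 0.2126×0.930111 + 0.7152×0.049707 + 0.0722×0.921582
L ≈ 0.299830


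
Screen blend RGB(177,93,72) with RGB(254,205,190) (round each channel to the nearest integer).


Screen: C = 255 - (255-A)×(255-B)/255, rounded to nearest integer
R: 255 - (255-177)×(255-254)/255 = 255 - 78/255 ≈ 255 - 0.306 = 254.694 → 255
G: 255 - (255-93)×(255-205)/255 = 255 - 8100/255 ≈ 255 - 31.765 = 223.235 → 223
B: 255 - (255-72)×(255-190)/255 = 255 - 11895/255 ≈ 255 - 46.647 = 208.353 → 208
= RGB(255, 223, 208)


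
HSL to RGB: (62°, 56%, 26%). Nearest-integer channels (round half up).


H=62°, S=0.56, L=0.26
C = (1-|2L-1|)×S = (1-|-0.48|)×0.56 = 0.2912
H' = H/60 = 62/60 ≈ 1.0333; X = C×(1-|H' mod 2 - 1|) ≈ 0.2815
m = L - C/2 = 0.26 - 0.1456 = 0.1144
Sector ⌊H'⌋ = 1 → (R',G',B') = (≈0.2815, 0.2912, 0.0)
RGB = ((R'+m)×255, (G'+m)×255, (B'+m)×255) = (100.9528, 103.428, 29.172)
Round half up → RGB(101, 103, 29)


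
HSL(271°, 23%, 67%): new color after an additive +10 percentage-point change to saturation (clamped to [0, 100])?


Original S = 23%
Adjustment = +10 percentage points
New S = 23 + (10) = 33
Clamp to [0, 100] → 33
= HSL(271°, 33%, 67%)


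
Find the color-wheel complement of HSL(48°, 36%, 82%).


Complement = opposite side of color wheel = hue + 180°
H' = (48 + 180) mod 360 = 228°
S and L unchanged.
= HSL(228°, 36%, 82%)


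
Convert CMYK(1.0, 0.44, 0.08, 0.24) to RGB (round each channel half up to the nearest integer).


R = 255 × (1-C) × (1-K) = 255 × 0.00 × 0.76 = 0
G = 255 × (1-M) × (1-K) = 255 × 0.56 × 0.76 = 108.528 → 109
B = 255 × (1-Y) × (1-K) = 255 × 0.92 × 0.76 = 178.296 → 178
= RGB(0, 109, 178)


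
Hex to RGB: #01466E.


01 → 1 (R)
46 → 70 (G)
6E → 110 (B)
= RGB(1, 70, 110)


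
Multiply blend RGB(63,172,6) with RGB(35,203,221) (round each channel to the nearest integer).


Multiply: C = A×B/255, rounded to nearest integer
R: 63×35/255 = 2205/255 ≈ 8.647 → 9
G: 172×203/255 = 34916/255 ≈ 136.925 → 137
B: 6×221/255 = 1326/255 ≈ 5.200 → 5
= RGB(9, 137, 5)


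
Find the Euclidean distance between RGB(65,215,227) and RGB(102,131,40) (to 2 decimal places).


d = √[(R₁-R₂)² + (G₁-G₂)² + (B₁-B₂)²]
d = √[(65-102)² + (215-131)² + (227-40)²]
d = √[1369 + 7056 + 34969]
d = √43394
d ≈ 208.31


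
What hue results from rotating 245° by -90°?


New hue = (H + rotation) mod 360
New hue = (245 -90) mod 360
= 155 mod 360
= 155°


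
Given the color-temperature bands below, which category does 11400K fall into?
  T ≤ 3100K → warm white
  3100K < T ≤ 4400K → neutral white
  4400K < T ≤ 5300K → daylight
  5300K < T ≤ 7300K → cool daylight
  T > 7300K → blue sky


Temperature: 11400K
11400K > 7300K → blue sky
Classification: blue sky


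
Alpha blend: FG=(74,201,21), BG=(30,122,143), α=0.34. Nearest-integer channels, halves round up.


C = α×F + (1-α)×B, with 1-α = 0.66
R: 0.34×74 + 0.66×30 = 25.16 + 19.80 = 44.96 → 45
G: 0.34×201 + 0.66×122 = 68.34 + 80.52 = 148.86 → 149
B: 0.34×21 + 0.66×143 = 7.14 + 94.38 = 101.52 → 102
= RGB(45, 149, 102)


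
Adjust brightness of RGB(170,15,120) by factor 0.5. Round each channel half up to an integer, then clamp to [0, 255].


Multiply each channel by 0.5, round half up, clamp to [0, 255]
R: 170×0.5 = 85
G: 15×0.5 = 7.5 → round → 8
B: 120×0.5 = 60
= RGB(85, 8, 60)


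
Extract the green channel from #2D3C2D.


Color: #2D3C2D
R = 2D = 45
G = 3C = 60
B = 2D = 45
Green = 60


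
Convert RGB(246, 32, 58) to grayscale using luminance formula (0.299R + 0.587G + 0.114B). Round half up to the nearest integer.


Gray = 0.299×R + 0.587×G + 0.114×B
Gray = 0.299×246 + 0.587×32 + 0.114×58
Gray = 73.554 + 18.784 + 6.612
Gray = 98.950 → round half up → 99
Gray = 99


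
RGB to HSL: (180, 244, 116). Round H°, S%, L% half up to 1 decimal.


Normalize: R'=180/255≈0.7059, G'=244/255≈0.9569, B'=116/255≈0.4549
Max=244/255, Min=116/255, Δ=Max-Min=128/255
L = (Max+Min)/2 = (244+116)/510 = 360/510 = 0.70588… → L = 70.6%
L > 0.5 → S = Δ/(2-Max-Min) = 128/(510-244-116) = 128/150 = 0.85333… → S = 85.3%
(the 1/255 factors cancel in S and H, so raw channel differences can be used)
Max is G' → H = 60 × ((B-R)/Δ + 2) = 60 × ((116-180)/128 + 2)
  -64/128 + 2 = -0.5 + 2 = 1.5
  H = 60 × 1.5 = 90° → H = 90.0°
= HSL(90.0°, 85.3%, 70.6%)


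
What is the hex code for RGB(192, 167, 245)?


R = 192 → C0 (hex)
G = 167 → A7 (hex)
B = 245 → F5 (hex)
Hex = #C0A7F5


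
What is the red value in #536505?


Color: #536505
R = 53 = 83
G = 65 = 101
B = 05 = 5
Red = 83


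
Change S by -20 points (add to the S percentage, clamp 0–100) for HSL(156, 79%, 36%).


Original S = 79%
Adjustment = -20 percentage points
New S = 79 + (-20) = 59
Clamp to [0, 100] → 59
= HSL(156°, 59%, 36%)


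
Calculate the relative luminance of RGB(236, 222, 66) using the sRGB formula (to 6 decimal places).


Linearize each channel (sRGB transfer function): c = v/255; c_lin = c/12.92 if c ≤ 0.04045, else ((c+0.055)/1.055)^2.4
  R: 236/255 ≈ 0.925490 > 0.04045 → ((0.925490+0.055)/1.055)^2.4 ≈ 0.838799
  G: 222/255 ≈ 0.870588 > 0.04045 → ((0.870588+0.055)/1.055)^2.4 ≈ 0.730461
  B: 66/255 ≈ 0.258824 > 0.04045 → ((0.258824+0.055)/1.055)^2.4 ≈ 0.054480
R_lin = 0.838799, G_lin = 0.730461, B_lin = 0.054480
L = 0.2126×R + 0.7152×G + 0.0722×B
L = 0.2126×0.838799 + 0.7152×0.730461 + 0.0722×0.054480
L ≈ 0.704688


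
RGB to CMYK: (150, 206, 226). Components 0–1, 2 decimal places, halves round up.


R'=150/255≈0.5882, G'=206/255≈0.8078, B'=226/255≈0.8863
K = 1 - max(R',G',B') = 1 - 226/255 = 29/255 = 0.11372… → 0.11
(1-R'-K)/(1-K) simplifies to (max-R)/max with max = 226:
C = (226-150)/226 = 76/226 = 0.33628… → 0.34
M = (226-206)/226 = 20/226 = 0.08849… → 0.09
Y = (226-226)/226 = 0/226 = 0 → 0.00
= CMYK(0.34, 0.09, 0.00, 0.11)


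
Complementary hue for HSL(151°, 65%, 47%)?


Complement = opposite side of color wheel = hue + 180°
H' = (151 + 180) mod 360 = 331°
S and L unchanged.
= HSL(331°, 65%, 47%)


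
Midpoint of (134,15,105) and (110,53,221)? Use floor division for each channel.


Midpoint: each channel = ⌊(C₁+C₂)/2⌋
R: ⌊(134+110)/2⌋ = 122
G: ⌊(15+53)/2⌋ = 34
B: ⌊(105+221)/2⌋ = 163
= RGB(122, 34, 163)


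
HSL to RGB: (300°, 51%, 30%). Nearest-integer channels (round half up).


H=300°, S=0.51, L=0.30
C = (1-|2L-1|)×S = (1-|-0.40|)×0.51 = 0.306
H' = H/60 = 300/60 ≈ 5.0000; X = C×(1-|H' mod 2 - 1|) = 0.306
m = L - C/2 = 0.30 - 0.153 = 0.147
Sector ⌊H'⌋ = 5 → (R',G',B') = (0.306, 0.0, 0.306)
RGB = ((R'+m)×255, (G'+m)×255, (B'+m)×255) = (115.515, 37.485, 115.515)
Round half up → RGB(116, 37, 116)


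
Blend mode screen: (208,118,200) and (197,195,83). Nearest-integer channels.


Screen: C = 255 - (255-A)×(255-B)/255, rounded to nearest integer
R: 255 - (255-208)×(255-197)/255 = 255 - 2726/255 ≈ 255 - 10.690 = 244.310 → 244
G: 255 - (255-118)×(255-195)/255 = 255 - 8220/255 ≈ 255 - 32.235 = 222.765 → 223
B: 255 - (255-200)×(255-83)/255 = 255 - 9460/255 ≈ 255 - 37.098 = 217.902 → 218
= RGB(244, 223, 218)


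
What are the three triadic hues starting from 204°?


Triadic: equally spaced at 120° intervals
H1 = 204°
H2 = (204 + 120) mod 360 = 324°
H3 = (204 + 240) mod 360 = 84°
Triadic = 204°, 324°, 84°


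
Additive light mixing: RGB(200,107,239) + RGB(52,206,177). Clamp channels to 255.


Additive: each channel = min(255, C₁+C₂)
R: 200+52 = 252 → 252
G: 107+206 = 313 → 255
B: 239+177 = 416 → 255
= RGB(252, 255, 255)


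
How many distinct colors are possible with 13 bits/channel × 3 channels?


Total bits = 13 bits/channel × 3 channels = 39 bits
Distinct colors = 2^39
= 549,755,813,888 colors


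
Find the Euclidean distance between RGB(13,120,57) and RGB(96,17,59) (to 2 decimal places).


d = √[(R₁-R₂)² + (G₁-G₂)² + (B₁-B₂)²]
d = √[(13-96)² + (120-17)² + (57-59)²]
d = √[6889 + 10609 + 4]
d = √17502
d ≈ 132.30


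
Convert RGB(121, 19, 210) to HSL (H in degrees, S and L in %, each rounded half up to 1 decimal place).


Normalize: R'=121/255≈0.4745, G'=19/255≈0.0745, B'=210/255≈0.8235
Max=210/255, Min=19/255, Δ=Max-Min=191/255
L = (Max+Min)/2 = (210+19)/510 = 229/510 = 0.44901… → L = 44.9%
L ≤ 0.5 → S = Δ/(Max+Min) = 191/(210+19) = 191/229 = 0.83406… → S = 83.4%
(the 1/255 factors cancel in S and H, so raw channel differences can be used)
Max is B' → H = 60 × ((R-G)/Δ + 4) = 60 × ((121-19)/191 + 4)
  102/191 + 4 = 0.5340… + 4 = 4.5340…
  H = 60 × 4.5340… = 272.041…° → H = 272.0°
= HSL(272.0°, 83.4%, 44.9%)


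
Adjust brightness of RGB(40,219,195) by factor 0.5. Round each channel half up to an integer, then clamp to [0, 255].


Multiply each channel by 0.5, round half up, clamp to [0, 255]
R: 40×0.5 = 20
G: 219×0.5 = 109.5 → round → 110
B: 195×0.5 = 97.5 → round → 98
= RGB(20, 110, 98)


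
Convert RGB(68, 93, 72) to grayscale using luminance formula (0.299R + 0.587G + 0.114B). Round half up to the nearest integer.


Gray = 0.299×R + 0.587×G + 0.114×B
Gray = 0.299×68 + 0.587×93 + 0.114×72
Gray = 20.332 + 54.591 + 8.208
Gray = 83.131 → round half up → 83
Gray = 83


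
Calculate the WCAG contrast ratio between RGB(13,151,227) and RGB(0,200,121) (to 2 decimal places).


Linearize each sRGB channel c=v/255: c/12.92 if c ≤ 0.04045 else ((c+0.055)/1.055)^2.4
L = 0.2126×R_lin + 0.7152×G_lin + 0.0722×B_lin
Color 1 (13,151,227):
  R=13: 13/255≈0.0510 > 0.04045 → ((0.0510+0.055)/1.055)^2.4 ≈ 0.00402
  G=151: 151/255≈0.5922 > 0.04045 → ((0.5922+0.055)/1.055)^2.4 ≈ 0.30947
  B=227: 227/255≈0.8902 > 0.04045 → ((0.8902+0.055)/1.055)^2.4 ≈ 0.76815
  L1 = 0.2126×0.00402 + 0.7152×0.30947 + 0.0722×0.76815 ≈ 0.27765
Color 2 (0,200,121):
  R=0: 0/255≈0.0000 ≤ 0.04045 → 0.0000/12.92 ≈ 0.00000
  G=200: 200/255≈0.7843 > 0.04045 → ((0.7843+0.055)/1.055)^2.4 ≈ 0.57758
  B=121: 121/255≈0.4745 > 0.04045 → ((0.4745+0.055)/1.055)^2.4 ≈ 0.19120
  L2 = 0.2126×0.00000 + 0.7152×0.57758 + 0.0722×0.19120 ≈ 0.42689
Lighter = 0.42689, Darker = 0.27765
Ratio = (L_lighter + 0.05) / (L_darker + 0.05)
Ratio = (0.42689 + 0.05) / (0.27765 + 0.05) = 0.47689 / 0.32765 ≈ 1.4555
Ratio ≈ 1.46:1


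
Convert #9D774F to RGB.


9D → 157 (R)
77 → 119 (G)
4F → 79 (B)
= RGB(157, 119, 79)


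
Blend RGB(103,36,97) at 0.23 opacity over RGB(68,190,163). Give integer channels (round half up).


C = α×F + (1-α)×B, with 1-α = 0.77
R: 0.23×103 + 0.77×68 = 23.69 + 52.36 = 76.05 → 76
G: 0.23×36 + 0.77×190 = 8.28 + 146.30 = 154.58 → 155
B: 0.23×97 + 0.77×163 = 22.31 + 125.51 = 147.82 → 148
= RGB(76, 155, 148)


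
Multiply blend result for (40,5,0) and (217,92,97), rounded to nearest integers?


Multiply: C = A×B/255, rounded to nearest integer
R: 40×217/255 = 8680/255 ≈ 34.039 → 34
G: 5×92/255 = 460/255 ≈ 1.804 → 2
B: 0×97/255 = 0/255 ≈ 0.000 → 0
= RGB(34, 2, 0)


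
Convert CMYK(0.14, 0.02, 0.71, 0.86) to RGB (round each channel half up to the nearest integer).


R = 255 × (1-C) × (1-K) = 255 × 0.86 × 0.14 = 30.702 → 31
G = 255 × (1-M) × (1-K) = 255 × 0.98 × 0.14 = 34.986 → 35
B = 255 × (1-Y) × (1-K) = 255 × 0.29 × 0.14 = 10.353 → 10
= RGB(31, 35, 10)


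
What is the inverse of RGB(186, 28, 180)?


Invert: (255-R, 255-G, 255-B)
R: 255-186 = 69
G: 255-28 = 227
B: 255-180 = 75
= RGB(69, 227, 75)


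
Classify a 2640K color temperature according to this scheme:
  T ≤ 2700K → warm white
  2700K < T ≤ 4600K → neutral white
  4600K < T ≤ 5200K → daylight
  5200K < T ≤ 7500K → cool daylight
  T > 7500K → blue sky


Temperature: 2640K
2640K ≤ 2700K → warm white
Classification: warm white


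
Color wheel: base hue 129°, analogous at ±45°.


Base hue: 129°
Left analog: (129 - 45) mod 360 = 84°
Right analog: (129 + 45) mod 360 = 174°
Analogous hues = 84° and 174°


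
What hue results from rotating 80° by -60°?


New hue = (H + rotation) mod 360
New hue = (80 -60) mod 360
= 20 mod 360
= 20°


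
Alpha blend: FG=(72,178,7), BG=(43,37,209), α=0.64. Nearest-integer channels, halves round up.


C = α×F + (1-α)×B, with 1-α = 0.36
R: 0.64×72 + 0.36×43 = 46.08 + 15.48 = 61.56 → 62
G: 0.64×178 + 0.36×37 = 113.92 + 13.32 = 127.24 → 127
B: 0.64×7 + 0.36×209 = 4.48 + 75.24 = 79.72 → 80
= RGB(62, 127, 80)


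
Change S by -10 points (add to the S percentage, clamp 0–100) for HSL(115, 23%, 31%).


Original S = 23%
Adjustment = -10 percentage points
New S = 23 + (-10) = 13
Clamp to [0, 100] → 13
= HSL(115°, 13%, 31%)


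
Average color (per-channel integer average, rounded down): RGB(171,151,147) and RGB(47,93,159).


Midpoint: each channel = ⌊(C₁+C₂)/2⌋
R: ⌊(171+47)/2⌋ = 109
G: ⌊(151+93)/2⌋ = 122
B: ⌊(147+159)/2⌋ = 153
= RGB(109, 122, 153)


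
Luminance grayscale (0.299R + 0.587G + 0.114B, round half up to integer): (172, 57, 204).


Gray = 0.299×R + 0.587×G + 0.114×B
Gray = 0.299×172 + 0.587×57 + 0.114×204
Gray = 51.428 + 33.459 + 23.256
Gray = 108.143 → round half up → 108
Gray = 108


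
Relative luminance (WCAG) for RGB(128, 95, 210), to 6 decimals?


Linearize each channel (sRGB transfer function): c = v/255; c_lin = c/12.92 if c ≤ 0.04045, else ((c+0.055)/1.055)^2.4
  R: 128/255 ≈ 0.501961 > 0.04045 → ((0.501961+0.055)/1.055)^2.4 ≈ 0.215861
  G: 95/255 ≈ 0.372549 > 0.04045 → ((0.372549+0.055)/1.055)^2.4 ≈ 0.114435
  B: 210/255 ≈ 0.823529 > 0.04045 → ((0.823529+0.055)/1.055)^2.4 ≈ 0.644480
R_lin = 0.215861, G_lin = 0.114435, B_lin = 0.644480
L = 0.2126×R + 0.7152×G + 0.0722×B
L = 0.2126×0.215861 + 0.7152×0.114435 + 0.0722×0.644480
L ≈ 0.174268


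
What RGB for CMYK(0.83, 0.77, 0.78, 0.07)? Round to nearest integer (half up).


R = 255 × (1-C) × (1-K) = 255 × 0.17 × 0.93 = 40.3155 → 40
G = 255 × (1-M) × (1-K) = 255 × 0.23 × 0.93 = 54.5445 → 55
B = 255 × (1-Y) × (1-K) = 255 × 0.22 × 0.93 = 52.173 → 52
= RGB(40, 55, 52)


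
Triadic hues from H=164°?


Triadic: equally spaced at 120° intervals
H1 = 164°
H2 = (164 + 120) mod 360 = 284°
H3 = (164 + 240) mod 360 = 44°
Triadic = 164°, 284°, 44°


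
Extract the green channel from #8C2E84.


Color: #8C2E84
R = 8C = 140
G = 2E = 46
B = 84 = 132
Green = 46


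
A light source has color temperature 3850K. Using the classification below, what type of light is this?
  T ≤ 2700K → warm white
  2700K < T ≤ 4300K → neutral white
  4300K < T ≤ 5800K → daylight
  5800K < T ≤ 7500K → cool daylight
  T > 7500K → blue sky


Temperature: 3850K
2700K < 3850K ≤ 4300K → neutral white
Classification: neutral white


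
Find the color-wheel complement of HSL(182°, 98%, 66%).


Complement = opposite side of color wheel = hue + 180°
H' = (182 + 180) mod 360 = 2°
S and L unchanged.
= HSL(2°, 98%, 66%)


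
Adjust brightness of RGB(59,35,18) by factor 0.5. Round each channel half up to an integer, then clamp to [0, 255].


Multiply each channel by 0.5, round half up, clamp to [0, 255]
R: 59×0.5 = 29.5 → round → 30
G: 35×0.5 = 17.5 → round → 18
B: 18×0.5 = 9
= RGB(30, 18, 9)


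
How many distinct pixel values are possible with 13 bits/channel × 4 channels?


Total bits = 13 bits/channel × 4 channels = 52 bits
Distinct pixel values = 2^52
= 4,503,599,627,370,496 pixel values


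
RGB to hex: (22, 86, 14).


R = 22 → 16 (hex)
G = 86 → 56 (hex)
B = 14 → 0E (hex)
Hex = #16560E


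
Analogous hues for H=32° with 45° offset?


Base hue: 32°
Left analog: (32 - 45) mod 360 = 347°
Right analog: (32 + 45) mod 360 = 77°
Analogous hues = 347° and 77°


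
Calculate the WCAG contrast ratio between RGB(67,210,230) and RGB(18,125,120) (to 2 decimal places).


Linearize each sRGB channel c=v/255: c/12.92 if c ≤ 0.04045 else ((c+0.055)/1.055)^2.4
L = 0.2126×R_lin + 0.7152×G_lin + 0.0722×B_lin
Color 1 (67,210,230):
  R=67: 67/255≈0.2627 > 0.04045 → ((0.2627+0.055)/1.055)^2.4 ≈ 0.05613
  G=210: 210/255≈0.8235 > 0.04045 → ((0.8235+0.055)/1.055)^2.4 ≈ 0.64448
  B=230: 230/255≈0.9020 > 0.04045 → ((0.9020+0.055)/1.055)^2.4 ≈ 0.79130
  L1 = 0.2126×0.05613 + 0.7152×0.64448 + 0.0722×0.79130 ≈ 0.53000
Color 2 (18,125,120):
  R=18: 18/255≈0.0706 > 0.04045 → ((0.0706+0.055)/1.055)^2.4 ≈ 0.00605
  G=125: 125/255≈0.4902 > 0.04045 → ((0.4902+0.055)/1.055)^2.4 ≈ 0.20508
  B=120: 120/255≈0.4706 > 0.04045 → ((0.4706+0.055)/1.055)^2.4 ≈ 0.18782
  L2 = 0.2126×0.00605 + 0.7152×0.20508 + 0.0722×0.18782 ≈ 0.16152
Lighter = 0.53000, Darker = 0.16152
Ratio = (L_lighter + 0.05) / (L_darker + 0.05)
Ratio = (0.53000 + 0.05) / (0.16152 + 0.05) = 0.58000 / 0.21152 ≈ 2.7421
Ratio ≈ 2.74:1


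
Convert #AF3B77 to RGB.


AF → 175 (R)
3B → 59 (G)
77 → 119 (B)
= RGB(175, 59, 119)


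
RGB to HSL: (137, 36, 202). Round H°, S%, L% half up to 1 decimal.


Normalize: R'=137/255≈0.5373, G'=36/255≈0.1412, B'=202/255≈0.7922
Max=202/255, Min=36/255, Δ=Max-Min=166/255
L = (Max+Min)/2 = (202+36)/510 = 238/510 = 0.46666… → L = 46.7%
L ≤ 0.5 → S = Δ/(Max+Min) = 166/(202+36) = 166/238 = 0.69747… → S = 69.7%
(the 1/255 factors cancel in S and H, so raw channel differences can be used)
Max is B' → H = 60 × ((R-G)/Δ + 4) = 60 × ((137-36)/166 + 4)
  101/166 + 4 = 0.6084… + 4 = 4.6084…
  H = 60 × 4.6084… = 276.506…° → H = 276.5°
= HSL(276.5°, 69.7%, 46.7%)


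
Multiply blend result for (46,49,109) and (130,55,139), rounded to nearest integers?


Multiply: C = A×B/255, rounded to nearest integer
R: 46×130/255 = 5980/255 ≈ 23.451 → 23
G: 49×55/255 = 2695/255 ≈ 10.569 → 11
B: 109×139/255 = 15151/255 ≈ 59.416 → 59
= RGB(23, 11, 59)


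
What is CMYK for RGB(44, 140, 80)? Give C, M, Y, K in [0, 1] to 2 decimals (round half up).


R'=44/255≈0.1725, G'=140/255≈0.5490, B'=80/255≈0.3137
K = 1 - max(R',G',B') = 1 - 140/255 = 115/255 = 0.45098… → 0.45
(1-R'-K)/(1-K) simplifies to (max-R)/max with max = 140:
C = (140-44)/140 = 96/140 = 0.68571… → 0.69
M = (140-140)/140 = 0/140 = 0 → 0.00
Y = (140-80)/140 = 60/140 = 0.42857… → 0.43
= CMYK(0.69, 0.00, 0.43, 0.45)


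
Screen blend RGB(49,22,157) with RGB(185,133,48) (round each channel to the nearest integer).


Screen: C = 255 - (255-A)×(255-B)/255, rounded to nearest integer
R: 255 - (255-49)×(255-185)/255 = 255 - 14420/255 ≈ 255 - 56.549 = 198.451 → 198
G: 255 - (255-22)×(255-133)/255 = 255 - 28426/255 ≈ 255 - 111.475 = 143.525 → 144
B: 255 - (255-157)×(255-48)/255 = 255 - 20286/255 ≈ 255 - 79.553 = 175.447 → 175
= RGB(198, 144, 175)


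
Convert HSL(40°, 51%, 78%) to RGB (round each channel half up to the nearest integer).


H=40°, S=0.51, L=0.78
C = (1-|2L-1|)×S = (1-|0.56|)×0.51 = 0.2244
H' = H/60 = 40/60 ≈ 0.6667; X = C×(1-|H' mod 2 - 1|) = 0.1496
m = L - C/2 = 0.78 - 0.1122 = 0.6678
Sector ⌊H'⌋ = 0 → (R',G',B') = (0.2244, 0.1496, 0.0)
RGB = ((R'+m)×255, (G'+m)×255, (B'+m)×255) = (227.511, 208.437, 170.289)
Round half up → RGB(228, 208, 170)


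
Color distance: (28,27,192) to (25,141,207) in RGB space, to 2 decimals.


d = √[(R₁-R₂)² + (G₁-G₂)² + (B₁-B₂)²]
d = √[(28-25)² + (27-141)² + (192-207)²]
d = √[9 + 12996 + 225]
d = √13230
d ≈ 115.02


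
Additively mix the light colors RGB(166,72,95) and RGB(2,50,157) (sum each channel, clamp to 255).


Additive: each channel = min(255, C₁+C₂)
R: 166+2 = 168 → 168
G: 72+50 = 122 → 122
B: 95+157 = 252 → 252
= RGB(168, 122, 252)


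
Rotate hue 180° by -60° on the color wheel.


New hue = (H + rotation) mod 360
New hue = (180 -60) mod 360
= 120 mod 360
= 120°


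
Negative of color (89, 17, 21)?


Invert: (255-R, 255-G, 255-B)
R: 255-89 = 166
G: 255-17 = 238
B: 255-21 = 234
= RGB(166, 238, 234)


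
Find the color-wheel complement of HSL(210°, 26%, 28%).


Complement = opposite side of color wheel = hue + 180°
H' = (210 + 180) mod 360 = 30°
S and L unchanged.
= HSL(30°, 26%, 28%)


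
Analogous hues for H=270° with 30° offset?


Base hue: 270°
Left analog: (270 - 30) mod 360 = 240°
Right analog: (270 + 30) mod 360 = 300°
Analogous hues = 240° and 300°


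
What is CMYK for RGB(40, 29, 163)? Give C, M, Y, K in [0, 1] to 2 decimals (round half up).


R'=40/255≈0.1569, G'=29/255≈0.1137, B'=163/255≈0.6392
K = 1 - max(R',G',B') = 1 - 163/255 = 92/255 = 0.36078… → 0.36
(1-R'-K)/(1-K) simplifies to (max-R)/max with max = 163:
C = (163-40)/163 = 123/163 = 0.75460… → 0.75
M = (163-29)/163 = 134/163 = 0.82208… → 0.82
Y = (163-163)/163 = 0/163 = 0 → 0.00
= CMYK(0.75, 0.82, 0.00, 0.36)


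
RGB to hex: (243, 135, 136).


R = 243 → F3 (hex)
G = 135 → 87 (hex)
B = 136 → 88 (hex)
Hex = #F38788


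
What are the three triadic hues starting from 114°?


Triadic: equally spaced at 120° intervals
H1 = 114°
H2 = (114 + 120) mod 360 = 234°
H3 = (114 + 240) mod 360 = 354°
Triadic = 114°, 234°, 354°


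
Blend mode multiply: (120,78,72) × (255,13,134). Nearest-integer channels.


Multiply: C = A×B/255, rounded to nearest integer
R: 120×255/255 = 30600/255 ≈ 120.000 → 120
G: 78×13/255 = 1014/255 ≈ 3.976 → 4
B: 72×134/255 = 9648/255 ≈ 37.835 → 38
= RGB(120, 4, 38)


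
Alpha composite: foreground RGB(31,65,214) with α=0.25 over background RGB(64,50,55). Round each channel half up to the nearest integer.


C = α×F + (1-α)×B, with 1-α = 0.75
R: 0.25×31 + 0.75×64 = 7.75 + 48.00 = 55.75 → 56
G: 0.25×65 + 0.75×50 = 16.25 + 37.50 = 53.75 → 54
B: 0.25×214 + 0.75×55 = 53.50 + 41.25 = 94.75 → 95
= RGB(56, 54, 95)


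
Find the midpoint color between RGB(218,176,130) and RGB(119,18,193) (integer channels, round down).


Midpoint: each channel = ⌊(C₁+C₂)/2⌋
R: ⌊(218+119)/2⌋ = 168
G: ⌊(176+18)/2⌋ = 97
B: ⌊(130+193)/2⌋ = 161
= RGB(168, 97, 161)


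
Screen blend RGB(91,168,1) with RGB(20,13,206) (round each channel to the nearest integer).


Screen: C = 255 - (255-A)×(255-B)/255, rounded to nearest integer
R: 255 - (255-91)×(255-20)/255 = 255 - 38540/255 ≈ 255 - 151.137 = 103.863 → 104
G: 255 - (255-168)×(255-13)/255 = 255 - 21054/255 ≈ 255 - 82.565 = 172.435 → 172
B: 255 - (255-1)×(255-206)/255 = 255 - 12446/255 ≈ 255 - 48.808 = 206.192 → 206
= RGB(104, 172, 206)


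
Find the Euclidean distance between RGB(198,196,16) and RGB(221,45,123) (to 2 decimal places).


d = √[(R₁-R₂)² + (G₁-G₂)² + (B₁-B₂)²]
d = √[(198-221)² + (196-45)² + (16-123)²]
d = √[529 + 22801 + 11449]
d = √34779
d ≈ 186.49


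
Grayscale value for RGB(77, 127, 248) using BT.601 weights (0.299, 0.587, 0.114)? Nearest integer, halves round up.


Gray = 0.299×R + 0.587×G + 0.114×B
Gray = 0.299×77 + 0.587×127 + 0.114×248
Gray = 23.023 + 74.549 + 28.272
Gray = 125.844 → round half up → 126
Gray = 126


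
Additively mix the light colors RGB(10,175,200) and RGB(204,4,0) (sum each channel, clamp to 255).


Additive: each channel = min(255, C₁+C₂)
R: 10+204 = 214 → 214
G: 175+4 = 179 → 179
B: 200+0 = 200 → 200
= RGB(214, 179, 200)


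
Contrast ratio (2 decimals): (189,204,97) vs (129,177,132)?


Linearize each sRGB channel c=v/255: c/12.92 if c ≤ 0.04045 else ((c+0.055)/1.055)^2.4
L = 0.2126×R_lin + 0.7152×G_lin + 0.0722×B_lin
Color 1 (189,204,97):
  R=189: 189/255≈0.7412 > 0.04045 → ((0.7412+0.055)/1.055)^2.4 ≈ 0.50888
  G=204: 204/255≈0.8000 > 0.04045 → ((0.8000+0.055)/1.055)^2.4 ≈ 0.60383
  B=97: 97/255≈0.3804 > 0.04045 → ((0.3804+0.055)/1.055)^2.4 ≈ 0.11954
  L1 = 0.2126×0.50888 + 0.7152×0.60383 + 0.0722×0.11954 ≈ 0.54868
Color 2 (129,177,132):
  R=129: 129/255≈0.5059 > 0.04045 → ((0.5059+0.055)/1.055)^2.4 ≈ 0.21953
  G=177: 177/255≈0.6941 > 0.04045 → ((0.6941+0.055)/1.055)^2.4 ≈ 0.43966
  B=132: 132/255≈0.5176 > 0.04045 → ((0.5176+0.055)/1.055)^2.4 ≈ 0.23074
  L2 = 0.2126×0.21953 + 0.7152×0.43966 + 0.0722×0.23074 ≈ 0.37777
Lighter = 0.54868, Darker = 0.37777
Ratio = (L_lighter + 0.05) / (L_darker + 0.05)
Ratio = (0.54868 + 0.05) / (0.37777 + 0.05) = 0.59868 / 0.42777 ≈ 1.3995
Ratio ≈ 1.40:1


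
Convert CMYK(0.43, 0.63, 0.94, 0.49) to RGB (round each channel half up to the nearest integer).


R = 255 × (1-C) × (1-K) = 255 × 0.57 × 0.51 = 74.1285 → 74
G = 255 × (1-M) × (1-K) = 255 × 0.37 × 0.51 = 48.1185 → 48
B = 255 × (1-Y) × (1-K) = 255 × 0.06 × 0.51 = 7.803 → 8
= RGB(74, 48, 8)


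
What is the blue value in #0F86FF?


Color: #0F86FF
R = 0F = 15
G = 86 = 134
B = FF = 255
Blue = 255


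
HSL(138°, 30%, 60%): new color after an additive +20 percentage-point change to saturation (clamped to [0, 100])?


Original S = 30%
Adjustment = +20 percentage points
New S = 30 + (20) = 50
Clamp to [0, 100] → 50
= HSL(138°, 50%, 60%)


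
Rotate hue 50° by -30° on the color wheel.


New hue = (H + rotation) mod 360
New hue = (50 -30) mod 360
= 20 mod 360
= 20°


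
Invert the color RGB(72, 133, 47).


Invert: (255-R, 255-G, 255-B)
R: 255-72 = 183
G: 255-133 = 122
B: 255-47 = 208
= RGB(183, 122, 208)


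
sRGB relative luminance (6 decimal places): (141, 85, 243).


Linearize each channel (sRGB transfer function): c = v/255; c_lin = c/12.92 if c ≤ 0.04045, else ((c+0.055)/1.055)^2.4
  R: 141/255 ≈ 0.552941 > 0.04045 → ((0.552941+0.055)/1.055)^2.4 ≈ 0.266356
  G: 85/255 ≈ 0.333333 > 0.04045 → ((0.333333+0.055)/1.055)^2.4 ≈ 0.090842
  B: 243/255 ≈ 0.952941 > 0.04045 → ((0.952941+0.055)/1.055)^2.4 ≈ 0.896269
R_lin = 0.266356, G_lin = 0.090842, B_lin = 0.896269
L = 0.2126×R + 0.7152×G + 0.0722×B
L = 0.2126×0.266356 + 0.7152×0.090842 + 0.0722×0.896269
L ≈ 0.186308


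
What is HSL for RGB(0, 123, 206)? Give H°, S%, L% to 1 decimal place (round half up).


Normalize: R'=0/255≈0.0000, G'=123/255≈0.4824, B'=206/255≈0.8078
Max=206/255, Min=0/255, Δ=Max-Min=206/255
L = (Max+Min)/2 = (206+0)/510 = 206/510 = 0.40392… → L = 40.4%
L ≤ 0.5 → S = Δ/(Max+Min) = 206/(206+0) = 206/206 = 1 → S = 100.0%
(the 1/255 factors cancel in S and H, so raw channel differences can be used)
Max is B' → H = 60 × ((R-G)/Δ + 4) = 60 × ((0-123)/206 + 4)
  -123/206 + 4 = -0.5970… + 4 = 3.4029…
  H = 60 × 3.4029… = 204.174…° → H = 204.2°
= HSL(204.2°, 100.0%, 40.4%)


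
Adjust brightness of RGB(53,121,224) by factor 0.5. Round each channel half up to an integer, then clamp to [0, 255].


Multiply each channel by 0.5, round half up, clamp to [0, 255]
R: 53×0.5 = 26.5 → round → 27
G: 121×0.5 = 60.5 → round → 61
B: 224×0.5 = 112
= RGB(27, 61, 112)


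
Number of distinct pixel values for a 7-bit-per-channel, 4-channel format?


Total bits = 7 bits/channel × 4 channels = 28 bits
Distinct pixel values = 2^28
= 268,435,456 pixel values


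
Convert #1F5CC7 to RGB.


1F → 31 (R)
5C → 92 (G)
C7 → 199 (B)
= RGB(31, 92, 199)


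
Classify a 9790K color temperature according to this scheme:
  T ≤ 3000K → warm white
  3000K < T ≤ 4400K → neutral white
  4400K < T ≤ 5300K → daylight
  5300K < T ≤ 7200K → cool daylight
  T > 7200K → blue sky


Temperature: 9790K
9790K > 7200K → blue sky
Classification: blue sky


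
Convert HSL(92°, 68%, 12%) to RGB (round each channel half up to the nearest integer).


H=92°, S=0.68, L=0.12
C = (1-|2L-1|)×S = (1-|-0.76|)×0.68 = 0.1632
H' = H/60 = 92/60 ≈ 1.5333; X = C×(1-|H' mod 2 - 1|) = 0.07616
m = L - C/2 = 0.12 - 0.0816 = 0.0384
Sector ⌊H'⌋ = 1 → (R',G',B') = (0.07616, 0.1632, 0.0)
RGB = ((R'+m)×255, (G'+m)×255, (B'+m)×255) = (29.2128, 51.408, 9.792)
Round half up → RGB(29, 51, 10)
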